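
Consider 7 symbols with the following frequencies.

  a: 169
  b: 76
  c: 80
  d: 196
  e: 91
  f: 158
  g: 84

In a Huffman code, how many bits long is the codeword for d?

Build the tree from the bottom:
b(76) + c(80) → 156
g(84) + e(91) → 175
156 + f(158) → 314
a(169) + 175 → 344
d(196) + 314 → 510
344 + 510 → 854
The subtree containing d is merged 2 times, so code length = 2.

2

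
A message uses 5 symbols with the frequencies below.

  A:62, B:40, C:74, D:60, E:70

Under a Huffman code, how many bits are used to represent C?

Huffman merges, smallest pair first:
B(40) + D(60) → 100
A(62) + E(70) → 132
C(74) + 100 → 174
132 + 174 → 306
C's leaf is at depth 2, giving a 2-bit codeword.

2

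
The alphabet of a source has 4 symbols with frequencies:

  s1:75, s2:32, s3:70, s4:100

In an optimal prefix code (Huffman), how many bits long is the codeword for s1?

Build the tree from the bottom:
combine s2(32), s3(70) → 102
combine s1(75), s4(100) → 175
combine 102, 175 → 277
s1 sits 2 levels below the root, so its codeword is 2 bits.

2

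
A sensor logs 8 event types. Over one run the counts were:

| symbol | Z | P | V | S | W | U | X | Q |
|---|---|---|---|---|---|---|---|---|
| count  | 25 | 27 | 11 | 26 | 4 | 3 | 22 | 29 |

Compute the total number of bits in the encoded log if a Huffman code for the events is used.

410

Build the Huffman tree bottom-up:
combine U(3), W(4) → 7
combine 7, V(11) → 18
combine 18, X(22) → 40
combine Z(25), S(26) → 51
combine P(27), Q(29) → 56
combine 40, 51 → 91
combine 56, 91 → 147
Each symbol's bit-cost is frequency × depth; summing gives 410 bits (equivalently 7 + 18 + 40 + 51 + 56 + 91 + 147).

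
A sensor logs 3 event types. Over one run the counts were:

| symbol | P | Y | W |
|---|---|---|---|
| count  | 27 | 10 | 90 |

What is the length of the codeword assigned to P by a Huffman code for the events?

2

Repeatedly merge the two smallest:
merge Y(10) and P(27): 37
merge 37 and W(90): 127
The subtree containing P is merged 2 times, so code length = 2.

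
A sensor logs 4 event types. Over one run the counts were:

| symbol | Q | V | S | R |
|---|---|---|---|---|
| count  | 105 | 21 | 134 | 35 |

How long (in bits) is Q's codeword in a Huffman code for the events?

2

Build the tree from the bottom:
combine V(21), R(35) → 56
combine 56, Q(105) → 161
combine S(134), 161 → 295
Q's leaf is at depth 2, giving a 2-bit codeword.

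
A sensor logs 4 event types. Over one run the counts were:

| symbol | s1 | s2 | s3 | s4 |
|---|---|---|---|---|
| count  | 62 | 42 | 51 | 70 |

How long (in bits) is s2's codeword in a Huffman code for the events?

Repeatedly merge the two smallest:
combine s2(42), s3(51) → 93
combine s1(62), s4(70) → 132
combine 93, 132 → 225
The subtree containing s2 is merged 2 times, so code length = 2.

2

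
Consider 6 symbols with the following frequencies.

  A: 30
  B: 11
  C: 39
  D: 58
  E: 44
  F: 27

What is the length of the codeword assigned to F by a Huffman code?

Repeatedly merge the two smallest:
merge B(11) and F(27): 38
merge A(30) and 38: 68
merge C(39) and E(44): 83
merge D(58) and 68: 126
merge 83 and 126: 209
F's leaf is at depth 4, giving a 4-bit codeword.

4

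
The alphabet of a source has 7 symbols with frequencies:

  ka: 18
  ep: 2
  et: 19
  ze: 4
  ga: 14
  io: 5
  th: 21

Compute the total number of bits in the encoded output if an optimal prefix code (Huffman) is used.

Merge the two smallest weights repeatedly:
ep(2) + ze(4) → 6
io(5) + 6 → 11
11 + ga(14) → 25
ka(18) + et(19) → 37
th(21) + 25 → 46
37 + 46 → 83
Total encoded bits = sum of merged weights = 6 + 11 + 25 + 37 + 46 + 83 = 208.

208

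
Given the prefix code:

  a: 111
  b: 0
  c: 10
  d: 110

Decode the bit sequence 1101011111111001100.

Read left to right; each codeword is recognised as soon as it completes (prefix code):
  110→d | 10→c | 111→a | 111→a | 110→d | 0→b | 110→d | 0→b
Decoded message: dcaadbdb

dcaadbdb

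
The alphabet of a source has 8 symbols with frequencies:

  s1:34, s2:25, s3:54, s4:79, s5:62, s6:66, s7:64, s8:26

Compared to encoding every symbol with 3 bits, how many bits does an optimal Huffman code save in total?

28

Fixed-length: 3 bits × 410 symbols = 1230 bits.
Huffman merges:
merge s2(25) and s8(26): 51
merge s1(34) and 51: 85
merge s3(54) and s5(62): 116
merge s7(64) and s6(66): 130
merge s4(79) and 85: 164
merge 116 and 130: 246
merge 164 and 246: 410
Huffman total = 51 + 85 + 116 + 130 + 164 + 246 + 410 = 1202 bits.
Saving = 1230 − 1202 = 28 bits.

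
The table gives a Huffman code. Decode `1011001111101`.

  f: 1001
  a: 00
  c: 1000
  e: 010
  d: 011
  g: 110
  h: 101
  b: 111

Read left to right; each codeword is recognised as soon as it completes (prefix code):
  101→h | 1001→f | 111→b | 101→h
Decoded message: hfbh

hfbh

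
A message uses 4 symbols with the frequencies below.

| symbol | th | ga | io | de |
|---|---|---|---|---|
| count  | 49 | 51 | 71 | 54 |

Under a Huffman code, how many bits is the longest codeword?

2

Merge the two lowest-weight nodes at each step:
merge th(49) and ga(51): 100
merge de(54) and io(71): 125
merge 100 and 125: 225
The rarest symbols sit at the bottom; the longest codeword is 2 bits.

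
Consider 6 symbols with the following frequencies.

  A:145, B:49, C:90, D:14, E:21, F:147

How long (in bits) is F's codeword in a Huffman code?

Build the tree from the bottom:
merge D(14) and E(21): 35
merge 35 and B(49): 84
merge 84 and C(90): 174
merge A(145) and F(147): 292
merge 174 and 292: 466
F sits 2 levels below the root, so its codeword is 2 bits.

2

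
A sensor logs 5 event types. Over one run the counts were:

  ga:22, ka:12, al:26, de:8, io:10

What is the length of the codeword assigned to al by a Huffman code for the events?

Repeatedly merge the two smallest:
combine de(8), io(10) → 18
combine ka(12), 18 → 30
combine ga(22), al(26) → 48
combine 30, 48 → 78
al sits 2 levels below the root, so its codeword is 2 bits.

2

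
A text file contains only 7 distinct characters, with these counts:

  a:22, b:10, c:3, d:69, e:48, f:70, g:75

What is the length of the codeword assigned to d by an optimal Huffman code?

Repeatedly merge the two smallest:
c(3) + b(10) → 13
13 + a(22) → 35
35 + e(48) → 83
d(69) + f(70) → 139
g(75) + 83 → 158
139 + 158 → 297
d's leaf is at depth 2, giving a 2-bit codeword.

2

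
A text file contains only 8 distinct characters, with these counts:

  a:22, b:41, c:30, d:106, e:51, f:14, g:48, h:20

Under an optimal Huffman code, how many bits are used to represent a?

Repeatedly merge the two smallest:
f(14) + h(20) → 34
a(22) + c(30) → 52
34 + b(41) → 75
g(48) + e(51) → 99
52 + 75 → 127
99 + d(106) → 205
127 + 205 → 332
a sits 3 levels below the root, so its codeword is 3 bits.

3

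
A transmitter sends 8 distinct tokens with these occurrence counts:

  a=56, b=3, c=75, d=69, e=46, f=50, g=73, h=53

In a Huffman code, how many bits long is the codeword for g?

Build the tree from the bottom:
b(3) + e(46) → 49
49 + f(50) → 99
h(53) + a(56) → 109
d(69) + g(73) → 142
c(75) + 99 → 174
109 + 142 → 251
174 + 251 → 425
g sits 3 levels below the root, so its codeword is 3 bits.

3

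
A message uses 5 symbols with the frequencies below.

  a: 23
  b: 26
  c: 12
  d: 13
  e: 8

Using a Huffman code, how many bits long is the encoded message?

Greedily combine the two least-frequent nodes:
merge e(8) and c(12): 20
merge d(13) and 20: 33
merge a(23) and b(26): 49
merge 33 and 49: 82
Each symbol's bit-cost is frequency × depth; summing gives 184 bits (equivalently 20 + 33 + 49 + 82).

184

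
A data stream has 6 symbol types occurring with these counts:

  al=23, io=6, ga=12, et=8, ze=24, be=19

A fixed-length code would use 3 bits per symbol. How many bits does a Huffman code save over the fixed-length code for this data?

52

Fixed-length: 3 bits × 92 symbols = 276 bits.
Huffman merges:
io(6) + et(8) → 14
ga(12) + 14 → 26
be(19) + al(23) → 42
ze(24) + 26 → 50
42 + 50 → 92
Huffman total = 14 + 26 + 42 + 50 + 92 = 224 bits.
Saving = 276 − 224 = 52 bits.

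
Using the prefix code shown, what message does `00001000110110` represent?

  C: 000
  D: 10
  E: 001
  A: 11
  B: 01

Read left to right; each codeword is recognised as soon as it completes (prefix code):
  000→C | 01→B | 000→C | 11→A | 01→B | 10→D
Decoded message: CBCABD

CBCABD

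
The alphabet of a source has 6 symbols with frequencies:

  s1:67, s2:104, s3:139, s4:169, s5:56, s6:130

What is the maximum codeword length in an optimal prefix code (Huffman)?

4

Merge the two lowest-weight nodes at each step:
combine s5(56), s1(67) → 123
combine s2(104), 123 → 227
combine s6(130), s3(139) → 269
combine s4(169), 227 → 396
combine 269, 396 → 665
The first pair merged (s5, s1) ends up deepest, at depth 4.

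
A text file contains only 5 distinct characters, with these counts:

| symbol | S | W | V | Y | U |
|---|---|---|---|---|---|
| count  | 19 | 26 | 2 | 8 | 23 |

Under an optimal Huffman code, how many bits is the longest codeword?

Merge the two lowest-weight nodes at each step:
merge V(2) and Y(8): 10
merge 10 and S(19): 29
merge U(23) and W(26): 49
merge 29 and 49: 78
Maximum depth reached is 3.

3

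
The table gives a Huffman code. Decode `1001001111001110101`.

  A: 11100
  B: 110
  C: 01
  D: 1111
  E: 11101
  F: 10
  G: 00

Read left to right; each codeword is recognised as soon as it completes (prefix code):
  10→F | 01→C | 00→G | 1111→D | 00→G | 11101→E | 01→C
Decoded message: FCGDGEC

FCGDGEC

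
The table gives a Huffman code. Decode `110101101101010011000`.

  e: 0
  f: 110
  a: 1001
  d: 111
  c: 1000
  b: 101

Read left to right; each codeword is recognised as soon as it completes (prefix code):
  110→f | 101→b | 101→b | 101→b | 0→e | 1001→a | 1000→c
Decoded message: fbbbeac

fbbbeac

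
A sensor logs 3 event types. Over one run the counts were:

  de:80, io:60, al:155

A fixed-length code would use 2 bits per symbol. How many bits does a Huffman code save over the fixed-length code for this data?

Fixed-length: 2 bits × 295 symbols = 590 bits.
Huffman merges:
io(60) + de(80) → 140
140 + al(155) → 295
Huffman total = 140 + 295 = 435 bits.
Saving = 590 − 435 = 155 bits.

155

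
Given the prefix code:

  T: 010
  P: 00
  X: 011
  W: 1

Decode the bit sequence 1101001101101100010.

Read left to right; each codeword is recognised as soon as it completes (prefix code):
  1→W | 1→W | 010→T | 011→X | 011→X | 011→X | 00→P | 010→T
Decoded message: WWTXXXPT

WWTXXXPT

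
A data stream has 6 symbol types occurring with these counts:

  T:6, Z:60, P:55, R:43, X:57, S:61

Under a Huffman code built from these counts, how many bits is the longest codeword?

Merge the two lowest-weight nodes at each step:
merge T(6) and R(43): 49
merge 49 and P(55): 104
merge X(57) and Z(60): 117
merge S(61) and 104: 165
merge 117 and 165: 282
The first pair merged (T, R) ends up deepest, at depth 4.

4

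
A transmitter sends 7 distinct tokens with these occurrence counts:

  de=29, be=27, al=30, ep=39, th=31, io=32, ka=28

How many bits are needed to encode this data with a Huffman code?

609

Greedily combine the two least-frequent nodes:
combine be(27), ka(28) → 55
combine de(29), al(30) → 59
combine th(31), io(32) → 63
combine ep(39), 55 → 94
combine 59, 63 → 122
combine 94, 122 → 216
The encoded length is the sum of every internal node's weight: 55 + 59 + 63 + 94 + 122 + 216 = 609 bits.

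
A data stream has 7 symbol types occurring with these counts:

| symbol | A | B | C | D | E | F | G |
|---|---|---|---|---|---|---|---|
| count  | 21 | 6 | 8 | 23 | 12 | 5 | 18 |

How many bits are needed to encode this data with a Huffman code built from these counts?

Merge the two smallest weights repeatedly:
F(5) + B(6) → 11
C(8) + 11 → 19
E(12) + G(18) → 30
19 + A(21) → 40
D(23) + 30 → 53
40 + 53 → 93
The encoded length is the sum of every internal node's weight: 11 + 19 + 30 + 40 + 53 + 93 = 246 bits.

246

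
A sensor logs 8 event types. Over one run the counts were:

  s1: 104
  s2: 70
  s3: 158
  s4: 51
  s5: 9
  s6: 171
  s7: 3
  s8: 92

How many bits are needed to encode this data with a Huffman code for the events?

Greedily combine the two least-frequent nodes:
s7(3) + s5(9) → 12
12 + s4(51) → 63
63 + s2(70) → 133
s8(92) + s1(104) → 196
133 + s3(158) → 291
s6(171) + 196 → 367
291 + 367 → 658
The encoded length is the sum of every internal node's weight: 12 + 63 + 133 + 196 + 291 + 367 + 658 = 1720 bits.

1720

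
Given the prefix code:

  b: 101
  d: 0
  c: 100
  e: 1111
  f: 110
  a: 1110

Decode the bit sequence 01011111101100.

Read left to right; each codeword is recognised as soon as it completes (prefix code):
  0→d | 101→b | 1111→e | 101→b | 100→c
Decoded message: dbebc

dbebc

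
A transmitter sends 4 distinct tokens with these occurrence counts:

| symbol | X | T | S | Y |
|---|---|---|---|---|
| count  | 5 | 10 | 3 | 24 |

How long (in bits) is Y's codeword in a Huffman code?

Repeatedly merge the two smallest:
combine S(3), X(5) → 8
combine 8, T(10) → 18
combine 18, Y(24) → 42
Y sits one level below the root: a 1-bit codeword.

1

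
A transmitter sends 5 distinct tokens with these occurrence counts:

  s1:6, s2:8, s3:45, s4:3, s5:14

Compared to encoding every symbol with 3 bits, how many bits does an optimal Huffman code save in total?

95

Fixed-length: 3 bits × 76 symbols = 228 bits.
Huffman merges:
combine s4(3), s1(6) → 9
combine s2(8), 9 → 17
combine s5(14), 17 → 31
combine 31, s3(45) → 76
Huffman total = 9 + 17 + 31 + 76 = 133 bits.
Saving = 228 − 133 = 95 bits.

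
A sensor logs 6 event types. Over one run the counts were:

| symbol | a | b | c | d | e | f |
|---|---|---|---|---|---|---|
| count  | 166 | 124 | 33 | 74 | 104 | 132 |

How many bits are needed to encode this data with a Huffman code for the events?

1584

Merge the two smallest weights repeatedly:
c(33) + d(74) → 107
e(104) + 107 → 211
b(124) + f(132) → 256
a(166) + 211 → 377
256 + 377 → 633
Each symbol's bit-cost is frequency × depth; summing gives 1584 bits (equivalently 107 + 211 + 256 + 377 + 633).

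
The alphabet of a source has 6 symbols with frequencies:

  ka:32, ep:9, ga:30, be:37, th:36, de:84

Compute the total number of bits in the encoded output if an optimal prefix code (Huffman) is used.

Greedily combine the two least-frequent nodes:
combine ep(9), ga(30) → 39
combine ka(32), th(36) → 68
combine be(37), 39 → 76
combine 68, 76 → 144
combine de(84), 144 → 228
Total encoded bits = sum of merged weights = 39 + 68 + 76 + 144 + 228 = 555.

555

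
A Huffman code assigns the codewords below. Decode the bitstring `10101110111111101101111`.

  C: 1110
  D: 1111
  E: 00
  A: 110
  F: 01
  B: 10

Read left to right; each codeword is recognised as soon as it completes (prefix code):
  10→B | 10→B | 1110→C | 1111→D | 1110→C | 110→A | 1111→D
Decoded message: BBCDCAD

BBCDCAD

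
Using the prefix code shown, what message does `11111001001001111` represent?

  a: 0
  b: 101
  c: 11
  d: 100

Read left to right; each codeword is recognised as soon as it completes (prefix code):
  11→c | 11→c | 100→d | 100→d | 100→d | 11→c | 11→c
Decoded message: ccdddcc

ccdddcc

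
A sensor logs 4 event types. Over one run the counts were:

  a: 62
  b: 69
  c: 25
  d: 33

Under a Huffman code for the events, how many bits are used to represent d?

Repeatedly merge the two smallest:
combine c(25), d(33) → 58
combine 58, a(62) → 120
combine b(69), 120 → 189
The subtree containing d is merged 3 times, so code length = 3.

3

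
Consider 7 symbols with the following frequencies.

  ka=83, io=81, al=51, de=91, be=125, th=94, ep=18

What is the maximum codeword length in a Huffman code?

Merge the two lowest-weight nodes at each step:
combine ep(18), al(51) → 69
combine 69, io(81) → 150
combine ka(83), de(91) → 174
combine th(94), be(125) → 219
combine 150, 174 → 324
combine 219, 324 → 543
Maximum depth reached is 4.

4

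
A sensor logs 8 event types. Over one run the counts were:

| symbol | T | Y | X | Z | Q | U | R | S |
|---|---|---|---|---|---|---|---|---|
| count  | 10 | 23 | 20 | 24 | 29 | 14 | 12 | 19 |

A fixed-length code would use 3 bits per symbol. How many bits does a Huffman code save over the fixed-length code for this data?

7

Fixed-length: 3 bits × 151 symbols = 453 bits.
Huffman merges:
T(10) + R(12) → 22
U(14) + S(19) → 33
X(20) + 22 → 42
Y(23) + Z(24) → 47
Q(29) + 33 → 62
42 + 47 → 89
62 + 89 → 151
Huffman total = 22 + 33 + 42 + 47 + 62 + 89 + 151 = 446 bits.
Saving = 453 − 446 = 7 bits.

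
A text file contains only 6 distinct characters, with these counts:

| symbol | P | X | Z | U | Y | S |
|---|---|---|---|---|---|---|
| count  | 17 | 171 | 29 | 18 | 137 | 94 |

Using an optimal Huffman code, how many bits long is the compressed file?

1018

Greedily combine the two least-frequent nodes:
P(17) + U(18) → 35
Z(29) + 35 → 64
64 + S(94) → 158
Y(137) + 158 → 295
X(171) + 295 → 466
The encoded length is the sum of every internal node's weight: 35 + 64 + 158 + 295 + 466 = 1018 bits.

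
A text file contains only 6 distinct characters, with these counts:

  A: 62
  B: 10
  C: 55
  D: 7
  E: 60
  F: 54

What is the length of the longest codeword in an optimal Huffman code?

4

Merge the two lowest-weight nodes at each step:
combine D(7), B(10) → 17
combine 17, F(54) → 71
combine C(55), E(60) → 115
combine A(62), 71 → 133
combine 115, 133 → 248
Maximum depth reached is 4.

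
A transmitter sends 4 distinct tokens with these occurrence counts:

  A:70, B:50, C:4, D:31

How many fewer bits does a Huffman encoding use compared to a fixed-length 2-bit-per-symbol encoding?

35

Fixed-length: 2 bits × 155 symbols = 310 bits.
Huffman merges:
merge C(4) and D(31): 35
merge 35 and B(50): 85
merge A(70) and 85: 155
Huffman total = 35 + 85 + 155 = 275 bits.
Saving = 310 − 275 = 35 bits.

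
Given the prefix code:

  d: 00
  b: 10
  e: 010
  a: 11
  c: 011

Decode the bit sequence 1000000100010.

bddedb

Read left to right; each codeword is recognised as soon as it completes (prefix code):
  10→b | 00→d | 00→d | 010→e | 00→d | 10→b
Decoded message: bddedb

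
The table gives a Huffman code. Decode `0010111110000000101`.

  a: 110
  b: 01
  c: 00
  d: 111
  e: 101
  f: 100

Read left to right; each codeword is recognised as soon as it completes (prefix code):
  00→c | 101→e | 111→d | 100→f | 00→c | 00→c | 01→b | 01→b
Decoded message: cedfccbb

cedfccbb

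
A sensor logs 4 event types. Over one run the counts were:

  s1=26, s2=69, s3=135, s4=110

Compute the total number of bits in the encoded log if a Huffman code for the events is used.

Merge the two smallest weights repeatedly:
combine s1(26), s2(69) → 95
combine 95, s4(110) → 205
combine s3(135), 205 → 340
Each symbol's bit-cost is frequency × depth; summing gives 640 bits (equivalently 95 + 205 + 340).

640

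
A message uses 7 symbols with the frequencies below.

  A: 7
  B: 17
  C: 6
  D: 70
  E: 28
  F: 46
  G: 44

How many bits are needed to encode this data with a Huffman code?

Merge the two smallest weights repeatedly:
combine C(6), A(7) → 13
combine 13, B(17) → 30
combine E(28), 30 → 58
combine G(44), F(46) → 90
combine 58, D(70) → 128
combine 90, 128 → 218
The encoded length is the sum of every internal node's weight: 13 + 30 + 58 + 90 + 128 + 218 = 537 bits.

537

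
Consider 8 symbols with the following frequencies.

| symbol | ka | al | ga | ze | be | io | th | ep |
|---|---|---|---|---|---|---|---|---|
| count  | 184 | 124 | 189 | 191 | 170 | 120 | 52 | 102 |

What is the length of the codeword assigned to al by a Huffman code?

Repeatedly merge the two smallest:
merge th(52) and ep(102): 154
merge io(120) and al(124): 244
merge 154 and be(170): 324
merge ka(184) and ga(189): 373
merge ze(191) and 244: 435
merge 324 and 373: 697
merge 435 and 697: 1132
al's leaf is at depth 3, giving a 3-bit codeword.

3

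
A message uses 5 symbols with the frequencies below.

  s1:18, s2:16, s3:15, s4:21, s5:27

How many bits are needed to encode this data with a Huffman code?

Greedily combine the two least-frequent nodes:
merge s3(15) and s2(16): 31
merge s1(18) and s4(21): 39
merge s5(27) and 31: 58
merge 39 and 58: 97
The encoded length is the sum of every internal node's weight: 31 + 39 + 58 + 97 = 225 bits.

225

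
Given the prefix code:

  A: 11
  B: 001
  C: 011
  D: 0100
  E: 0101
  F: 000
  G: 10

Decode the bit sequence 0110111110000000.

CCAGFF

Read left to right; each codeword is recognised as soon as it completes (prefix code):
  011→C | 011→C | 11→A | 10→G | 000→F | 000→F
Decoded message: CCAGFF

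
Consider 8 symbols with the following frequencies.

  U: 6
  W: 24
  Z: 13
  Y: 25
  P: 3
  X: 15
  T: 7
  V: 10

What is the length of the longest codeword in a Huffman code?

Merge the two lowest-weight nodes at each step:
P(3) + U(6) → 9
T(7) + 9 → 16
V(10) + Z(13) → 23
X(15) + 16 → 31
23 + W(24) → 47
Y(25) + 31 → 56
47 + 56 → 103
The rarest symbols sit at the bottom; the longest codeword is 5 bits.

5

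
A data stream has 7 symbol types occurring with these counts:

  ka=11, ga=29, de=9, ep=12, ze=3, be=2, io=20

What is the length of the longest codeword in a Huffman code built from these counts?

Merge the two lowest-weight nodes at each step:
merge be(2) and ze(3): 5
merge 5 and de(9): 14
merge ka(11) and ep(12): 23
merge 14 and io(20): 34
merge 23 and ga(29): 52
merge 34 and 52: 86
The rarest symbols sit at the bottom; the longest codeword is 4 bits.

4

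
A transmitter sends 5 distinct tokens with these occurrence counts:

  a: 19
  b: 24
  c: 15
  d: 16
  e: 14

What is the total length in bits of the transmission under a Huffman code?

Build the Huffman tree bottom-up:
e(14) + c(15) → 29
d(16) + a(19) → 35
b(24) + 29 → 53
35 + 53 → 88
Total encoded bits = sum of merged weights = 29 + 35 + 53 + 88 = 205.

205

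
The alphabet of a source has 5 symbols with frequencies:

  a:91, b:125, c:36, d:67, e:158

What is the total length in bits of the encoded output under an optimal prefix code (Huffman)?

Build the Huffman tree bottom-up:
c(36) + d(67) → 103
a(91) + 103 → 194
b(125) + e(158) → 283
194 + 283 → 477
The encoded length is the sum of every internal node's weight: 103 + 194 + 283 + 477 = 1057 bits.

1057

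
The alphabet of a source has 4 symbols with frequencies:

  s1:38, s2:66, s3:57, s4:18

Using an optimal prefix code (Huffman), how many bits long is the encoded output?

348

Build the Huffman tree bottom-up:
combine s4(18), s1(38) → 56
combine 56, s3(57) → 113
combine s2(66), 113 → 179
Total encoded bits = sum of merged weights = 56 + 113 + 179 = 348.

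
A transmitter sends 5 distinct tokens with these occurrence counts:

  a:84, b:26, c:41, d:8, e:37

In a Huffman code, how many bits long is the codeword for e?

Build the tree from the bottom:
d(8) + b(26) → 34
34 + e(37) → 71
c(41) + 71 → 112
a(84) + 112 → 196
e sits 3 levels below the root, so its codeword is 3 bits.

3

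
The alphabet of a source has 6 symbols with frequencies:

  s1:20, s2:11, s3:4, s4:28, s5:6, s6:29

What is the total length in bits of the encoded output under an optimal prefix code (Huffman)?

Merge the two smallest weights repeatedly:
s3(4) + s5(6) → 10
10 + s2(11) → 21
s1(20) + 21 → 41
s4(28) + s6(29) → 57
41 + 57 → 98
The encoded length is the sum of every internal node's weight: 10 + 21 + 41 + 57 + 98 = 227 bits.

227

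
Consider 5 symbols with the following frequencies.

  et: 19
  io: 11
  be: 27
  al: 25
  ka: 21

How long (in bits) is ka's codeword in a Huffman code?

Repeatedly merge the two smallest:
merge io(11) and et(19): 30
merge ka(21) and al(25): 46
merge be(27) and 30: 57
merge 46 and 57: 103
ka's leaf is at depth 2, giving a 2-bit codeword.

2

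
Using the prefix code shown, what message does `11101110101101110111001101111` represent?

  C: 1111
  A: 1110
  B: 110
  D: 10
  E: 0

Read left to right; each codeword is recognised as soon as it completes (prefix code):
  1110→A | 1110→A | 10→D | 110→B | 1110→A | 1110→A | 0→E | 110→B | 1111→C
Decoded message: AADBAAEBC

AADBAAEBC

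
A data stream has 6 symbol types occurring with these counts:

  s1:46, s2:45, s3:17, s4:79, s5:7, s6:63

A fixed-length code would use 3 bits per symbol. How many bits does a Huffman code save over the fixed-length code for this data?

164

Fixed-length: 3 bits × 257 symbols = 771 bits.
Huffman merges:
s5(7) + s3(17) → 24
24 + s2(45) → 69
s1(46) + s6(63) → 109
69 + s4(79) → 148
109 + 148 → 257
Huffman total = 24 + 69 + 109 + 148 + 257 = 607 bits.
Saving = 771 − 607 = 164 bits.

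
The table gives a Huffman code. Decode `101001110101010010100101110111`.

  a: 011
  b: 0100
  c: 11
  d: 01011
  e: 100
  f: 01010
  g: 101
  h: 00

Read left to right; each codeword is recognised as soon as it completes (prefix code):
  101→g | 00→h | 11→c | 101→g | 01010→f | 01010→f | 01011→d | 101→g | 11→c
Decoded message: ghcgffdgc

ghcgffdgc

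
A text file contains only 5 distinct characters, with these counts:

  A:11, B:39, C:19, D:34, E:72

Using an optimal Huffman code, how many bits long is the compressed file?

Merge the two smallest weights repeatedly:
A(11) + C(19) → 30
30 + D(34) → 64
B(39) + 64 → 103
E(72) + 103 → 175
Each symbol's bit-cost is frequency × depth; summing gives 372 bits (equivalently 30 + 64 + 103 + 175).

372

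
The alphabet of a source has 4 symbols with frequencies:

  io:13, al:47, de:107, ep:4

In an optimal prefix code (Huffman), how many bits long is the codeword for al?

2

Huffman merges, smallest pair first:
ep(4) + io(13) → 17
17 + al(47) → 64
64 + de(107) → 171
al sits 2 levels below the root, so its codeword is 2 bits.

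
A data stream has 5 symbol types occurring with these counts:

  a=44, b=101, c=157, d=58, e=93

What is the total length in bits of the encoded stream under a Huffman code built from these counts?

Merge the two smallest weights repeatedly:
a(44) + d(58) → 102
e(93) + b(101) → 194
102 + c(157) → 259
194 + 259 → 453
The encoded length is the sum of every internal node's weight: 102 + 194 + 259 + 453 = 1008 bits.

1008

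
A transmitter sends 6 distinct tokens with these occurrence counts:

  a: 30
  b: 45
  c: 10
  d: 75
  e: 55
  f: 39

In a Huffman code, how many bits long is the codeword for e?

Repeatedly merge the two smallest:
merge c(10) and a(30): 40
merge f(39) and 40: 79
merge b(45) and e(55): 100
merge d(75) and 79: 154
merge 100 and 154: 254
e sits 2 levels below the root, so its codeword is 2 bits.

2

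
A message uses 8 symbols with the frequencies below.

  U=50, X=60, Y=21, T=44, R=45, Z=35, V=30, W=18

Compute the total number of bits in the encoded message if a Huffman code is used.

888

Merge the two smallest weights repeatedly:
combine W(18), Y(21) → 39
combine V(30), Z(35) → 65
combine 39, T(44) → 83
combine R(45), U(50) → 95
combine X(60), 65 → 125
combine 83, 95 → 178
combine 125, 178 → 303
Total encoded bits = sum of merged weights = 39 + 65 + 83 + 95 + 125 + 178 + 303 = 888.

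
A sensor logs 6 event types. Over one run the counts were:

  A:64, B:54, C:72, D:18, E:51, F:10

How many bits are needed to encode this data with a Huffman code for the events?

Build the Huffman tree bottom-up:
combine F(10), D(18) → 28
combine 28, E(51) → 79
combine B(54), A(64) → 118
combine C(72), 79 → 151
combine 118, 151 → 269
The encoded length is the sum of every internal node's weight: 28 + 79 + 118 + 151 + 269 = 645 bits.

645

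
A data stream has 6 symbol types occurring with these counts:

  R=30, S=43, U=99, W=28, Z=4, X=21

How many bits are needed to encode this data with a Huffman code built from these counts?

502

Build the Huffman tree bottom-up:
merge Z(4) and X(21): 25
merge 25 and W(28): 53
merge R(30) and S(43): 73
merge 53 and 73: 126
merge U(99) and 126: 225
Each symbol's bit-cost is frequency × depth; summing gives 502 bits (equivalently 25 + 53 + 73 + 126 + 225).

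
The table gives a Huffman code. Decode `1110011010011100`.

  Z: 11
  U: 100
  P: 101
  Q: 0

Read left to right; each codeword is recognised as soon as it completes (prefix code):
  11→Z | 100→U | 11→Z | 0→Q | 100→U | 11→Z | 100→U
Decoded message: ZUZQUZU

ZUZQUZU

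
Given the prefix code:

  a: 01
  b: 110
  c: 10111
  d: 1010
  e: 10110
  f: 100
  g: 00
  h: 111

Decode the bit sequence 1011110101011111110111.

cdchc

Read left to right; each codeword is recognised as soon as it completes (prefix code):
  10111→c | 1010→d | 10111→c | 111→h | 10111→c
Decoded message: cdchc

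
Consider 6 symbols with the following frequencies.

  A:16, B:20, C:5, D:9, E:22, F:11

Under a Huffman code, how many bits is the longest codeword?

4

Merge the two lowest-weight nodes at each step:
combine C(5), D(9) → 14
combine F(11), 14 → 25
combine A(16), B(20) → 36
combine E(22), 25 → 47
combine 36, 47 → 83
Maximum depth reached is 4.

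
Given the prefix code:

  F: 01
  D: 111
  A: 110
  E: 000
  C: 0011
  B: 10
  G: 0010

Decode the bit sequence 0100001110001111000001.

FEFACAEF

Read left to right; each codeword is recognised as soon as it completes (prefix code):
  01→F | 000→E | 01→F | 110→A | 0011→C | 110→A | 000→E | 01→F
Decoded message: FEFACAEF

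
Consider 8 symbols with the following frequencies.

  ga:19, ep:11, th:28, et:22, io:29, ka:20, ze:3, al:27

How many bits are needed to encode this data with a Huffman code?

462

Greedily combine the two least-frequent nodes:
merge ze(3) and ep(11): 14
merge 14 and ga(19): 33
merge ka(20) and et(22): 42
merge al(27) and th(28): 55
merge io(29) and 33: 62
merge 42 and 55: 97
merge 62 and 97: 159
The encoded length is the sum of every internal node's weight: 14 + 33 + 42 + 55 + 62 + 97 + 159 = 462 bits.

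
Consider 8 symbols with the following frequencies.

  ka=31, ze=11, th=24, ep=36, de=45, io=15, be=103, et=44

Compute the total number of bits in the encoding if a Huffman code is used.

850

Merge the two smallest weights repeatedly:
merge ze(11) and io(15): 26
merge th(24) and 26: 50
merge ka(31) and ep(36): 67
merge et(44) and de(45): 89
merge 50 and 67: 117
merge 89 and be(103): 192
merge 117 and 192: 309
The encoded length is the sum of every internal node's weight: 26 + 50 + 67 + 89 + 117 + 192 + 309 = 850 bits.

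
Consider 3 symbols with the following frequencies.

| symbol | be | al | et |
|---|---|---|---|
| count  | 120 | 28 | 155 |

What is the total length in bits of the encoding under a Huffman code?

451

Greedily combine the two least-frequent nodes:
al(28) + be(120) → 148
148 + et(155) → 303
The encoded length is the sum of every internal node's weight: 148 + 303 = 451 bits.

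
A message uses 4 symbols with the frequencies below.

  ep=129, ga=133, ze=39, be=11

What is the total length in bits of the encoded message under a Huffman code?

541

Merge the two smallest weights repeatedly:
be(11) + ze(39) → 50
50 + ep(129) → 179
ga(133) + 179 → 312
Total encoded bits = sum of merged weights = 50 + 179 + 312 = 541.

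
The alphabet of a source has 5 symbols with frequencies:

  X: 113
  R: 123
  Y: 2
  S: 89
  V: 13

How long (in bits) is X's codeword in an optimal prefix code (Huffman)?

Huffman merges, smallest pair first:
Y(2) + V(13) → 15
15 + S(89) → 104
104 + X(113) → 217
R(123) + 217 → 340
X's leaf is at depth 2, giving a 2-bit codeword.

2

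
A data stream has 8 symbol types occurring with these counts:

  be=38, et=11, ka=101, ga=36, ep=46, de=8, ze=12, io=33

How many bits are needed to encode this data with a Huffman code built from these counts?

758

Greedily combine the two least-frequent nodes:
merge de(8) and et(11): 19
merge ze(12) and 19: 31
merge 31 and io(33): 64
merge ga(36) and be(38): 74
merge ep(46) and 64: 110
merge 74 and ka(101): 175
merge 110 and 175: 285
The encoded length is the sum of every internal node's weight: 19 + 31 + 64 + 74 + 110 + 175 + 285 = 758 bits.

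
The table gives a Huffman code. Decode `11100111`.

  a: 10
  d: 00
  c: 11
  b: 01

Read left to right; each codeword is recognised as soon as it completes (prefix code):
  11→c | 10→a | 01→b | 11→c
Decoded message: cabc

cabc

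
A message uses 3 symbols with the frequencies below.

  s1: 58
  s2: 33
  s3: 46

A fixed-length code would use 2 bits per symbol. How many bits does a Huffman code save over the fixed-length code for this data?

58

Fixed-length: 2 bits × 137 symbols = 274 bits.
Huffman merges:
combine s2(33), s3(46) → 79
combine s1(58), 79 → 137
Huffman total = 79 + 137 = 216 bits.
Saving = 274 − 216 = 58 bits.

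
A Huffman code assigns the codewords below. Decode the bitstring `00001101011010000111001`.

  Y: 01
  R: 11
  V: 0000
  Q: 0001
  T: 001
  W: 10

VRYYWWQRT

Read left to right; each codeword is recognised as soon as it completes (prefix code):
  0000→V | 11→R | 01→Y | 01→Y | 10→W | 10→W | 0001→Q | 11→R | 001→T
Decoded message: VRYYWWQRT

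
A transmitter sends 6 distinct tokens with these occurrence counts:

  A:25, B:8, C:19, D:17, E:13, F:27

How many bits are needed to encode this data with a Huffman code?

275

Build the Huffman tree bottom-up:
merge B(8) and E(13): 21
merge D(17) and C(19): 36
merge 21 and A(25): 46
merge F(27) and 36: 63
merge 46 and 63: 109
Total encoded bits = sum of merged weights = 21 + 36 + 46 + 63 + 109 = 275.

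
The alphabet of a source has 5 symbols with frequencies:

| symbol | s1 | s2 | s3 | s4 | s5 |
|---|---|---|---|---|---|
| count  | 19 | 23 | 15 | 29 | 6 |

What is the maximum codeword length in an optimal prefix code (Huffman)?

3

Merge the two lowest-weight nodes at each step:
combine s5(6), s3(15) → 21
combine s1(19), 21 → 40
combine s2(23), s4(29) → 52
combine 40, 52 → 92
The rarest symbols sit at the bottom; the longest codeword is 3 bits.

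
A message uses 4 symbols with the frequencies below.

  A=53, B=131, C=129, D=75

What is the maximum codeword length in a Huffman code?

Merge the two lowest-weight nodes at each step:
merge A(53) and D(75): 128
merge 128 and C(129): 257
merge B(131) and 257: 388
The rarest symbols sit at the bottom; the longest codeword is 3 bits.

3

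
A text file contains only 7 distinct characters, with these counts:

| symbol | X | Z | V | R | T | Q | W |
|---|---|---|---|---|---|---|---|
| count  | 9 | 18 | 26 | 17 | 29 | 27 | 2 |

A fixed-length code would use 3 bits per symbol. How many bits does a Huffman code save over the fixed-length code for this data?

Fixed-length: 3 bits × 128 symbols = 384 bits.
Huffman merges:
combine W(2), X(9) → 11
combine 11, R(17) → 28
combine Z(18), V(26) → 44
combine Q(27), 28 → 55
combine T(29), 44 → 73
combine 55, 73 → 128
Huffman total = 11 + 28 + 44 + 55 + 73 + 128 = 339 bits.
Saving = 384 − 339 = 45 bits.

45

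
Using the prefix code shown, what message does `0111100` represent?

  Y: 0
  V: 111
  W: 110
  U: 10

YVUY

Read left to right; each codeword is recognised as soon as it completes (prefix code):
  0→Y | 111→V | 10→U | 0→Y
Decoded message: YVUY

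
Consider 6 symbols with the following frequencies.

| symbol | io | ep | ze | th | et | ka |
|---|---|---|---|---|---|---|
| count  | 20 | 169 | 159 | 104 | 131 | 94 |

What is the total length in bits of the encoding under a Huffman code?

1686

Build the Huffman tree bottom-up:
combine io(20), ka(94) → 114
combine th(104), 114 → 218
combine et(131), ze(159) → 290
combine ep(169), 218 → 387
combine 290, 387 → 677
The encoded length is the sum of every internal node's weight: 114 + 218 + 290 + 387 + 677 = 1686 bits.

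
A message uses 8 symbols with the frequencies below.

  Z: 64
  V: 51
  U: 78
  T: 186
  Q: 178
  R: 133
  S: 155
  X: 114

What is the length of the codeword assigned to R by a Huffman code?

Repeatedly merge the two smallest:
V(51) + Z(64) → 115
U(78) + X(114) → 192
115 + R(133) → 248
S(155) + Q(178) → 333
T(186) + 192 → 378
248 + 333 → 581
378 + 581 → 959
R sits 3 levels below the root, so its codeword is 3 bits.

3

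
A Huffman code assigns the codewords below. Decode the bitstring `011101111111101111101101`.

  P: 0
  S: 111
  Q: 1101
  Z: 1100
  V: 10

Read left to right; each codeword is recognised as soon as it completes (prefix code):
  0→P | 111→S | 0→P | 111→S | 111→S | 1101→Q | 111→S | 10→V | 1101→Q
Decoded message: PSPSSQSVQ

PSPSSQSVQ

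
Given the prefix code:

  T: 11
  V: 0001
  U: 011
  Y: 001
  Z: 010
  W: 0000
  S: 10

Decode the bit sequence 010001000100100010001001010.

Read left to right; each codeword is recognised as soon as it completes (prefix code):
  010→Z | 001→Y | 0001→V | 001→Y | 0001→V | 0001→V | 001→Y | 010→Z
Decoded message: ZYVYVVYZ

ZYVYVVYZ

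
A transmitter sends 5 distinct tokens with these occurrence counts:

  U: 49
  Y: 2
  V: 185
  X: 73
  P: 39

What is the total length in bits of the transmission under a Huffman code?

642

Build the Huffman tree bottom-up:
combine Y(2), P(39) → 41
combine 41, U(49) → 90
combine X(73), 90 → 163
combine 163, V(185) → 348
The encoded length is the sum of every internal node's weight: 41 + 90 + 163 + 348 = 642 bits.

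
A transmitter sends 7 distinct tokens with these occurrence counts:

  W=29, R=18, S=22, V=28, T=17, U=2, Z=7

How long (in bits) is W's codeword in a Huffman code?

2

Huffman merges, smallest pair first:
combine U(2), Z(7) → 9
combine 9, T(17) → 26
combine R(18), S(22) → 40
combine 26, V(28) → 54
combine W(29), 40 → 69
combine 54, 69 → 123
The subtree containing W is merged 2 times, so code length = 2.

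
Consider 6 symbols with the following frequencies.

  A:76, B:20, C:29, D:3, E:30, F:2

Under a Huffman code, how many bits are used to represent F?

5

Huffman merges, smallest pair first:
F(2) + D(3) → 5
5 + B(20) → 25
25 + C(29) → 54
E(30) + 54 → 84
A(76) + 84 → 160
F sits 5 levels below the root, so its codeword is 5 bits.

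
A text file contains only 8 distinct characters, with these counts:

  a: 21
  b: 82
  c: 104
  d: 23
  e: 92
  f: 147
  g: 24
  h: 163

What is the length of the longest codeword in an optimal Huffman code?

5

Merge the two lowest-weight nodes at each step:
merge a(21) and d(23): 44
merge g(24) and 44: 68
merge 68 and b(82): 150
merge e(92) and c(104): 196
merge f(147) and 150: 297
merge h(163) and 196: 359
merge 297 and 359: 656
The first pair merged (a, d) ends up deepest, at depth 5.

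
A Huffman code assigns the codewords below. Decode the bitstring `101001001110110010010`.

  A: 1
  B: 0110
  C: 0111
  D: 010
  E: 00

ADDCBDD

Read left to right; each codeword is recognised as soon as it completes (prefix code):
  1→A | 010→D | 010→D | 0111→C | 0110→B | 010→D | 010→D
Decoded message: ADDCBDD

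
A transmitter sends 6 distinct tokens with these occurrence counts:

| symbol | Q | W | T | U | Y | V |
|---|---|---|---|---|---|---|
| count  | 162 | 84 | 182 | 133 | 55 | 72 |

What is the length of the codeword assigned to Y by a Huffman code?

4

Build the tree from the bottom:
combine Y(55), V(72) → 127
combine W(84), 127 → 211
combine U(133), Q(162) → 295
combine T(182), 211 → 393
combine 295, 393 → 688
Y's leaf is at depth 4, giving a 4-bit codeword.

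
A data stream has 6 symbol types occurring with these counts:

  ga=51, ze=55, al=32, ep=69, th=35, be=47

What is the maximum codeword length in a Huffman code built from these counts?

3

Merge the two lowest-weight nodes at each step:
al(32) + th(35) → 67
be(47) + ga(51) → 98
ze(55) + 67 → 122
ep(69) + 98 → 167
122 + 167 → 289
Maximum depth reached is 3.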